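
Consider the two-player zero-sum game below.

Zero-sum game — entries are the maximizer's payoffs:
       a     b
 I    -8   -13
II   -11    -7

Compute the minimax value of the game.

-29/3

Row minima are -13 and -11, so the maximizer's maximin is -11; column maxima are -8 and -7, so the minimizer's minimax is -8. These differ, so the equilibrium is in mixed strategies.
Let the maximizer play I with probability p. The minimizer is indifferent when −8p − 11(1−p) = −13p − 7(1−p), giving p = 4/9.
Let the minimizer play a with probability q. The maximizer is indifferent when −8q − 13(1−q) = −11q − 7(1−q), giving q = 2/3.
The value is -8·(2/3) + (-13)·(1/3) = -29/3.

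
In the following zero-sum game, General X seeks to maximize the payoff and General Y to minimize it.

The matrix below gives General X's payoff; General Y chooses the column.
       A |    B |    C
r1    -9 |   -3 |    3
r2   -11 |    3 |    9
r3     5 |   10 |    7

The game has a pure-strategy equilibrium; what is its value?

5

Row minima: -9, -11, 5 → General X's maximin is 5.
Column maxima: 5, 10, 9 → General Y's minimax is 5.
They coincide at (r3, A), so the value is 5.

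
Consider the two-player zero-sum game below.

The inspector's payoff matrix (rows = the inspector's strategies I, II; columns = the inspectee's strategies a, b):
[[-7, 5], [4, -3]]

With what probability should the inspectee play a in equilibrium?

Row minima are -7 and -3, so the inspector's maximin is -3; column maxima are 4 and 5, so the inspectee's minimax is 4. These differ, so the equilibrium is in mixed strategies.
Let the inspectee play a with probability q. The inspector is indifferent when −7q + 5(1−q) = 4q − 3(1−q), giving q = 8/19.

8/19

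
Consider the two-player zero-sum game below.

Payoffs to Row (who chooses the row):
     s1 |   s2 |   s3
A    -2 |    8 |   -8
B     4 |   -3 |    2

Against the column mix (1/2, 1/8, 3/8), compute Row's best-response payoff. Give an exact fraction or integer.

A: (-2)·(1/2) + (8)·(1/8) + (-8)·(3/8) = -3.
B: (4)·(1/2) + (-3)·(1/8) + (2)·(3/8) = 19/8.
The best pure response is B with expected payoff 19/8.

19/8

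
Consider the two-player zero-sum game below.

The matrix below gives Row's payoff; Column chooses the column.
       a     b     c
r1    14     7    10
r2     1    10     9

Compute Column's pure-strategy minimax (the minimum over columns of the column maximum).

10

The worst case (largest entry) in each column is a: 14, b: 10, c: 10.
The best (smallest) of these is 10.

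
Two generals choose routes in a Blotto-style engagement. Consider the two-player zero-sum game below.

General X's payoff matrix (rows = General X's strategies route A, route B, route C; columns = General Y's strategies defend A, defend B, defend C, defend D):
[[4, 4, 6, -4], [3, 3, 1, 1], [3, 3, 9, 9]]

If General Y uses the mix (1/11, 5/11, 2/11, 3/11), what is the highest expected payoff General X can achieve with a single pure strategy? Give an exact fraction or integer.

63/11

route A: (4)·(1/11) + (4)·(5/11) + (6)·(2/11) + (-4)·(3/11) = 24/11.
route B: (3)·(1/11) + (3)·(5/11) + (1)·(2/11) + (1)·(3/11) = 23/11.
route C: (3)·(1/11) + (3)·(5/11) + (9)·(2/11) + (9)·(3/11) = 63/11.
The best pure response is route C with expected payoff 63/11.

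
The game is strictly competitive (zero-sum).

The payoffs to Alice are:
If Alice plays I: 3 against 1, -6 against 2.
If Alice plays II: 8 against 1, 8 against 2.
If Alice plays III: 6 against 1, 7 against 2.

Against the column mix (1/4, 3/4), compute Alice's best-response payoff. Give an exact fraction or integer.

I: (3)·(1/4) + (-6)·(3/4) = -15/4.
II: (8)·(1/4) + (8)·(3/4) = 8.
III: (6)·(1/4) + (7)·(3/4) = 27/4.
The best pure response is II with expected payoff 8.

8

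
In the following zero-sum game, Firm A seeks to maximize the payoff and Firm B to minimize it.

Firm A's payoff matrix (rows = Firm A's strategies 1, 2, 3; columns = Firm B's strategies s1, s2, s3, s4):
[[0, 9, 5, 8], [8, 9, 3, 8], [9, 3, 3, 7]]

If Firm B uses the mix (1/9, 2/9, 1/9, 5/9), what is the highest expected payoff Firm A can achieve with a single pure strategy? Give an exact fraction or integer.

1: (0)·(1/9) + (9)·(2/9) + (5)·(1/9) + (8)·(5/9) = 7.
2: (8)·(1/9) + (9)·(2/9) + (3)·(1/9) + (8)·(5/9) = 23/3.
3: (9)·(1/9) + (3)·(2/9) + (3)·(1/9) + (7)·(5/9) = 53/9.
The best pure response is 2 with expected payoff 23/3.

23/3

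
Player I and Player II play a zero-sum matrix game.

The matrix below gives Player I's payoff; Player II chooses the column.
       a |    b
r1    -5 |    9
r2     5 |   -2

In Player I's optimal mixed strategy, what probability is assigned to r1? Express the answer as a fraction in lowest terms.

Row minima are -5 and -2, so Player I's maximin is -2; column maxima are 5 and 9, so Player II's minimax is 5. These differ, so the equilibrium is in mixed strategies.
Let Player I play r1 with probability p. Player II is indifferent when −5p + 5(1−p) = 9p − 2(1−p), giving p = 1/3.

1/3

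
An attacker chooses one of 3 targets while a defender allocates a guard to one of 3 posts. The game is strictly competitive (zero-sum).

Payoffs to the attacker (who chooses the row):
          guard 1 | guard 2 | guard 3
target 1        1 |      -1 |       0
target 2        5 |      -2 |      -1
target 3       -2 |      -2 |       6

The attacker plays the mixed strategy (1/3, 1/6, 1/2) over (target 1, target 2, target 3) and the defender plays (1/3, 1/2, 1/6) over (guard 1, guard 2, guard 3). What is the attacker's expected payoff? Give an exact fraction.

Against (1/3, 1/2, 1/6), each row's expected payoff is target 1: -1/6; target 2: 1/2; target 3: -2/3.
Taking the (1/3, 1/6, 1/2)-weighted average: (1/3)·(-1/6) + (1/6)·(1/2) + (1/2)·(-2/3) = -11/36.

-11/36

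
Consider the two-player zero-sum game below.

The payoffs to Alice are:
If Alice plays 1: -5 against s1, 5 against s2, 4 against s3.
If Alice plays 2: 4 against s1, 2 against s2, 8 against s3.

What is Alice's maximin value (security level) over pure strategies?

2

The worst-case payoff for each row is 1: -5, 2: 2.
The best of these is 2.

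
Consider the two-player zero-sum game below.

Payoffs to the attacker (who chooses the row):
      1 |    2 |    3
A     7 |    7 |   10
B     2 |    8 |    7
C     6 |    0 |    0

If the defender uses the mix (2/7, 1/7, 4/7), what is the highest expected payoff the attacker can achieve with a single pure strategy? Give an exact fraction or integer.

61/7

A: (7)·(2/7) + (7)·(1/7) + (10)·(4/7) = 61/7.
B: (2)·(2/7) + (8)·(1/7) + (7)·(4/7) = 40/7.
C: (6)·(2/7) + (0)·(1/7) + (0)·(4/7) = 12/7.
The best pure response is A with expected payoff 61/7.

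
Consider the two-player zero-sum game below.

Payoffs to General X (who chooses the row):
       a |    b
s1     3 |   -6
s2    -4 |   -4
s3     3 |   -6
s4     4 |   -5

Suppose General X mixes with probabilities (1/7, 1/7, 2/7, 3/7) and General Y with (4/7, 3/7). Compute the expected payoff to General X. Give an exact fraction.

Against (4/7, 3/7), each row's expected payoff is s1: -6/7; s2: -4; s3: -6/7; s4: 1/7.
Taking the (1/7, 1/7, 2/7, 3/7)-weighted average: (1/7)·(-6/7) + (1/7)·(-4) + (2/7)·(-6/7) + (3/7)·(1/7) = -43/49.

-43/49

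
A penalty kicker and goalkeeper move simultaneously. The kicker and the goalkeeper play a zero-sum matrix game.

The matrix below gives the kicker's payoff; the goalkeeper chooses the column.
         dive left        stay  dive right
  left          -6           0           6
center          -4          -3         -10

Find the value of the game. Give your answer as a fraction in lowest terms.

Column stay is strictly dominated by dive left for the goalkeeper (it gives the kicker more in every row).
The remaining 2×2 game on (left, center) × (dive left, dive right) has no saddle point. Let the kicker play left with probability p; indifference gives −6p − 4(1−p) = 6p − 10(1−p), so p = 1/3.
Similarly the goalkeeper's optimal q on dive left is 8/9, and the value is -6·(8/9) + (6)·(1/9) = -14/3.

-14/3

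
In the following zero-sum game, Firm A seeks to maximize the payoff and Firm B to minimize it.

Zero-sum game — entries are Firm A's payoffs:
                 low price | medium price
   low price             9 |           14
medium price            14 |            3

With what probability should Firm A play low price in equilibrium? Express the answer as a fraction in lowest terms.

Row minima are 9 and 3, so Firm A's maximin is 9; column maxima are 14 and 14, so Firm B's minimax is 14. These differ, so the equilibrium is in mixed strategies.
Let Firm A play low price with probability p. Firm B is indifferent when 9p + 14(1−p) = 14p + 3(1−p), giving p = 11/16.

11/16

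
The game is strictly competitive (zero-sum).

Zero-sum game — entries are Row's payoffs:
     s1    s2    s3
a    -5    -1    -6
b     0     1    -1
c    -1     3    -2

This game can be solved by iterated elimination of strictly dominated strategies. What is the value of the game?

Row a is strictly dominated by row b (0>-5, 1>-1, -1>-6); eliminate a.
Column s2 is strictly dominated by s1 for Column (0<1, -1<3); eliminate s2.
Column s1 is strictly dominated by s3 for Column (-1<0, -2<-1); eliminate s1.
Row c is strictly dominated by row b (-1>-2); eliminate c.
Only (b, s3) remains, with payoff -1.

-1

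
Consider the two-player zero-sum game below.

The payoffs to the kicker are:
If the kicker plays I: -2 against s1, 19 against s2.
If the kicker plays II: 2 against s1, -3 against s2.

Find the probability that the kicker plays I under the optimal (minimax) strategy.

5/26

Row minima are -2 and -3, so the kicker's maximin is -2; column maxima are 2 and 19, so the goalkeeper's minimax is 2. These differ, so the equilibrium is in mixed strategies.
Let the kicker play I with probability p. The goalkeeper is indifferent when −2p + 2(1−p) = 19p − 3(1−p), giving p = 5/26.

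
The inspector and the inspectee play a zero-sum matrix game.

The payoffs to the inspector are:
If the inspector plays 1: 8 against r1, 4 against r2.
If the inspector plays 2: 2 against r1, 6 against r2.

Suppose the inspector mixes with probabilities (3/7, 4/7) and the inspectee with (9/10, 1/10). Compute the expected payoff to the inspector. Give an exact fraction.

Against (9/10, 1/10), each row's expected payoff is 1: 38/5; 2: 12/5.
Taking the (3/7, 4/7)-weighted average: (3/7)·(38/5) + (4/7)·(12/5) = 162/35.

162/35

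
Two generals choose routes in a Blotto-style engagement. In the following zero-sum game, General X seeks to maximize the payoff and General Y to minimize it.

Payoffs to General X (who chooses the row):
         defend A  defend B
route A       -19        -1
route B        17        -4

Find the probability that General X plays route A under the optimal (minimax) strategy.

Row minima are -19 and -4, so General X's maximin is -4; column maxima are 17 and -1, so General Y's minimax is -1. These differ, so the equilibrium is in mixed strategies.
Let General X play route A with probability p. General Y is indifferent when −19p + 17(1−p) = −p − 4(1−p), giving p = 7/13.

7/13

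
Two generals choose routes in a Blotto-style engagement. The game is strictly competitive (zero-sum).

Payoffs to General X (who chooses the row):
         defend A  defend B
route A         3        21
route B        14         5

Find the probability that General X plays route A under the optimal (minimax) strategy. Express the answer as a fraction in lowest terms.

Row minima are 3 and 5, so General X's maximin is 5; column maxima are 14 and 21, so General Y's minimax is 14. These differ, so the equilibrium is in mixed strategies.
Let General X play route A with probability p. General Y is indifferent when 3p + 14(1−p) = 21p + 5(1−p), giving p = 1/3.

1/3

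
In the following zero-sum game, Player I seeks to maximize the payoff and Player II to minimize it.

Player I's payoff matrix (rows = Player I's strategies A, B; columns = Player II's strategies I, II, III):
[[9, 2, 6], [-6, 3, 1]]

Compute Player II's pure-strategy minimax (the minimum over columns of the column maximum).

3

The worst case (largest entry) in each column is I: 9, II: 3, III: 6.
The best (smallest) of these is 3.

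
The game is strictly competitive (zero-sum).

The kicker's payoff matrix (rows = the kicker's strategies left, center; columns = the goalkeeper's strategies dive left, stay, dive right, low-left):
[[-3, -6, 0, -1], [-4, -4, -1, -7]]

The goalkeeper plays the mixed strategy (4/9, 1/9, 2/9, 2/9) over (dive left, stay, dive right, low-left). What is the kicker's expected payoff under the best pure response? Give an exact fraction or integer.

-20/9

left: (-3)·(4/9) + (-6)·(1/9) + (0)·(2/9) + (-1)·(2/9) = -20/9.
center: (-4)·(4/9) + (-4)·(1/9) + (-1)·(2/9) + (-7)·(2/9) = -4.
The best pure response is left with expected payoff -20/9.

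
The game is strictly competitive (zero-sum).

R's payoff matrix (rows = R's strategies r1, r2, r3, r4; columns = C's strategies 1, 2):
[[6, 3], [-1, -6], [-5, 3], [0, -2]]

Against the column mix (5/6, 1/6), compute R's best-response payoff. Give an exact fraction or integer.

11/2

r1: (6)·(5/6) + (3)·(1/6) = 11/2.
r2: (-1)·(5/6) + (-6)·(1/6) = -11/6.
r3: (-5)·(5/6) + (3)·(1/6) = -11/3.
r4: (0)·(5/6) + (-2)·(1/6) = -1/3.
The best pure response is r1 with expected payoff 11/2.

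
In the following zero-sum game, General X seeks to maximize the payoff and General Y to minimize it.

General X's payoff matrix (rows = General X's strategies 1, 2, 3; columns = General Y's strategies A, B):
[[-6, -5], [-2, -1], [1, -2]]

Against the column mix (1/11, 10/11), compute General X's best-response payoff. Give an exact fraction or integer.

1: (-6)·(1/11) + (-5)·(10/11) = -56/11.
2: (-2)·(1/11) + (-1)·(10/11) = -12/11.
3: (1)·(1/11) + (-2)·(10/11) = -19/11.
The best pure response is 2 with expected payoff -12/11.

-12/11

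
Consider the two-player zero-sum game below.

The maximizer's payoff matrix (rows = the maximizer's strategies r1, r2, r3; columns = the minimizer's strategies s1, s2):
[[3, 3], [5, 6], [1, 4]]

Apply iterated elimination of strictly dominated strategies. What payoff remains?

5

Row r3 is strictly dominated by row r2 (5>1, 6>4); eliminate r3.
Row r1 is strictly dominated by row r2 (5>3, 6>3); eliminate r1.
Column s2 is strictly dominated by s1 for the minimizer (5<6); eliminate s2.
Only (r2, s1) remains, with payoff 5.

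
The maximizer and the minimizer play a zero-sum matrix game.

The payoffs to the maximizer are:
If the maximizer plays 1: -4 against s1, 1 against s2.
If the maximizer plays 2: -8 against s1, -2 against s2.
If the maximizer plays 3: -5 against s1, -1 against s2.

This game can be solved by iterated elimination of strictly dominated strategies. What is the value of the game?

-4

Row 2 is strictly dominated by row 1 (-4>-8, 1>-2); eliminate 2.
Row 3 is strictly dominated by row 1 (-4>-5, 1>-1); eliminate 3.
Column s2 is strictly dominated by s1 for the minimizer (-4<1); eliminate s2.
Only (1, s1) remains, with payoff -4.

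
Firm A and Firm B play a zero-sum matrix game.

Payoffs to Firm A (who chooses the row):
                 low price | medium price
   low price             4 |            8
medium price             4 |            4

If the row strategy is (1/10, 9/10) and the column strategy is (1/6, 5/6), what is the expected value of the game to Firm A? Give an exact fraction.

13/3

Against (1/6, 5/6), each row's expected payoff is low price: 22/3; medium price: 4.
Taking the (1/10, 9/10)-weighted average: (1/10)·(22/3) + (9/10)·(4) = 13/3.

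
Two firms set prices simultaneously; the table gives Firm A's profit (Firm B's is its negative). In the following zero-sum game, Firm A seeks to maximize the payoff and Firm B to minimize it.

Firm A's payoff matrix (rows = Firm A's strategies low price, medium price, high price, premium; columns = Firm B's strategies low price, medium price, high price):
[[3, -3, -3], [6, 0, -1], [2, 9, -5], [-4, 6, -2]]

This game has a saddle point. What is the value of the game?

-1

Row minima: -3, -1, -5, -4 → Firm A's maximin is -1.
Column maxima: 6, 9, -1 → Firm B's minimax is -1.
They coincide at (medium price, high price), so the value is -1.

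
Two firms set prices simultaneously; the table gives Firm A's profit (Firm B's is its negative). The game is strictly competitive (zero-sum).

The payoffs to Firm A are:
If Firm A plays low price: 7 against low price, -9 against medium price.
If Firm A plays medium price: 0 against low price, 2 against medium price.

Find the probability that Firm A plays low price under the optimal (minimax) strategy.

Row minima are -9 and 0, so Firm A's maximin is 0; column maxima are 7 and 2, so Firm B's minimax is 2. These differ, so the equilibrium is in mixed strategies.
Let Firm A play low price with probability p. Firm B is indifferent when 7p = −9p + 2(1−p), giving p = 1/9.

1/9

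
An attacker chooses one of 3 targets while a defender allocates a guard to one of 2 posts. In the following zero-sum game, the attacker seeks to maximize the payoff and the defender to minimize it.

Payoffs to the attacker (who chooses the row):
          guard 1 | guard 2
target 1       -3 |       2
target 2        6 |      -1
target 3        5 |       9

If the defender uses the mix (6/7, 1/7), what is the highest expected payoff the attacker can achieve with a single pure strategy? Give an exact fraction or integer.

target 1: (-3)·(6/7) + (2)·(1/7) = -16/7.
target 2: (6)·(6/7) + (-1)·(1/7) = 5.
target 3: (5)·(6/7) + (9)·(1/7) = 39/7.
The best pure response is target 3 with expected payoff 39/7.

39/7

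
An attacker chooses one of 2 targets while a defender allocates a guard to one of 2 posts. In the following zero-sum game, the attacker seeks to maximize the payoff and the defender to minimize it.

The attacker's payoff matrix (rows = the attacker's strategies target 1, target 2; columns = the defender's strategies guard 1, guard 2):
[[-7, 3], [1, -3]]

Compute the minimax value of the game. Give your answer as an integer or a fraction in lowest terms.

Row minima are -7 and -3, so the attacker's maximin is -3; column maxima are 1 and 3, so the defender's minimax is 1. These differ, so the equilibrium is in mixed strategies.
Let the attacker play target 1 with probability p. The defender is indifferent when −7p + (1−p) = 3p − 3(1−p), giving p = 2/7.
Let the defender play guard 1 with probability q. The attacker is indifferent when −7q + 3(1−q) = q − 3(1−q), giving q = 3/7.
The value is -7·(3/7) + (3)·(4/7) = -9/7.

-9/7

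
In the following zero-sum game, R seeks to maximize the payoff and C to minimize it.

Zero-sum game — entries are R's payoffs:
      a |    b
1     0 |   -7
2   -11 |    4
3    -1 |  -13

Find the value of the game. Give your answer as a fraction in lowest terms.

-7/2

Row 3 is strictly dominated by row 1, so R never plays it.
The remaining 2×2 game on (1, 2) × (a, b) has no saddle point. Let R play 1 with probability p; indifference gives −11(1−p) = −7p + 4(1−p), so p = 15/22.
Similarly C's optimal q on a is 1/2, and the value is 0·(1/2) + (-7)·(1/2) = -7/2.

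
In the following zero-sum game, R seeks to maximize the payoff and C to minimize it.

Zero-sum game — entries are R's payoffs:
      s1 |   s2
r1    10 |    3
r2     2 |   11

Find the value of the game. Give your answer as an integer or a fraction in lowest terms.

Row minima are 3 and 2, so R's maximin is 3; column maxima are 10 and 11, so C's minimax is 10. These differ, so the equilibrium is in mixed strategies.
Let R play r1 with probability p. C is indifferent when 10p + 2(1−p) = 3p + 11(1−p), giving p = 9/16.
Let C play s1 with probability q. R is indifferent when 10q + 3(1−q) = 2q + 11(1−q), giving q = 1/2.
The value is 10·(1/2) + (3)·(1/2) = 13/2.

13/2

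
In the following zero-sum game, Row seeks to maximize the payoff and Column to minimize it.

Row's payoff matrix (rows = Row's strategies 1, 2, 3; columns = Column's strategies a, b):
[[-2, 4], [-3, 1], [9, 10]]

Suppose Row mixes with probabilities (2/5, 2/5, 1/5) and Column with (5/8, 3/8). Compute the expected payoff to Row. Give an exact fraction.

11/8

Against (5/8, 3/8), each row's expected payoff is 1: 1/4; 2: -3/2; 3: 75/8.
Taking the (2/5, 2/5, 1/5)-weighted average: (2/5)·(1/4) + (2/5)·(-3/2) + (1/5)·(75/8) = 11/8.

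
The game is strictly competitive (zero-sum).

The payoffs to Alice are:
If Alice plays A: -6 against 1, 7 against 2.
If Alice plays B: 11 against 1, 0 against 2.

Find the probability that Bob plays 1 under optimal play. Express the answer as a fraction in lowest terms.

Row minima are -6 and 0, so Alice's maximin is 0; column maxima are 11 and 7, so Bob's minimax is 7. These differ, so the equilibrium is in mixed strategies.
Let Bob play 1 with probability q. Alice is indifferent when −6q + 7(1−q) = 11q, giving q = 7/24.

7/24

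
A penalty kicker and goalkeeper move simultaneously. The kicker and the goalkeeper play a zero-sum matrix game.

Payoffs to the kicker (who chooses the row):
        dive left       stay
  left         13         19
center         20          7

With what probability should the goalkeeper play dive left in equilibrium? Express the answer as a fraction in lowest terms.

12/19

Row minima are 13 and 7, so the kicker's maximin is 13; column maxima are 20 and 19, so the goalkeeper's minimax is 19. These differ, so the equilibrium is in mixed strategies.
Let the goalkeeper play dive left with probability q. The kicker is indifferent when 13q + 19(1−q) = 20q + 7(1−q), giving q = 12/19.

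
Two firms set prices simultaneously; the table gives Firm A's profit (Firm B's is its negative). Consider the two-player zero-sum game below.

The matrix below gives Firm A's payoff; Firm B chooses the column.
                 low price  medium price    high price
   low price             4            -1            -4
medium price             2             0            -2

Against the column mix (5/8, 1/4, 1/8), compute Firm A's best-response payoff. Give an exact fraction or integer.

7/4

low price: (4)·(5/8) + (-1)·(1/4) + (-4)·(1/8) = 7/4.
medium price: (2)·(5/8) + (0)·(1/4) + (-2)·(1/8) = 1.
The best pure response is low price with expected payoff 7/4.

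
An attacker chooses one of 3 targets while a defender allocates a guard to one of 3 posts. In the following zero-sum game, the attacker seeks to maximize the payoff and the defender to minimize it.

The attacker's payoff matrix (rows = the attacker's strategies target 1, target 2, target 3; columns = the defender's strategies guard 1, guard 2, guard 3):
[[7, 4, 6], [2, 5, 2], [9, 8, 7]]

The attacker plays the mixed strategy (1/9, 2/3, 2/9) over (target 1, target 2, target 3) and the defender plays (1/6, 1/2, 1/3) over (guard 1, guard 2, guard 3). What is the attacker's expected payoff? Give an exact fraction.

Against (1/6, 1/2, 1/3), each row's expected payoff is target 1: 31/6; target 2: 7/2; target 3: 47/6.
Taking the (1/9, 2/3, 2/9)-weighted average: (1/9)·(31/6) + (2/3)·(7/2) + (2/9)·(47/6) = 251/54.

251/54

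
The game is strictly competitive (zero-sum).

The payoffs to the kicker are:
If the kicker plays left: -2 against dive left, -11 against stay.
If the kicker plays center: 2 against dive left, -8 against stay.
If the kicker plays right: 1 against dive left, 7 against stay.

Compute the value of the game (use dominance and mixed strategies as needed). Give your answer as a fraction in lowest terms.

Row left is strictly dominated by row center, so the kicker never plays it.
The remaining 2×2 game on (center, right) × (dive left, stay) has no saddle point. Let the kicker play center with probability p; indifference gives 2p + (1−p) = −8p + 7(1−p), so p = 3/8.
Similarly the goalkeeper's optimal q on dive left is 15/16, and the value is 2·(15/16) + (-8)·(1/16) = 11/8.

11/8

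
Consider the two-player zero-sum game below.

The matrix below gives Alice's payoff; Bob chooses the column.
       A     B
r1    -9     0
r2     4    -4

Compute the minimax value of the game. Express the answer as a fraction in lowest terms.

-36/17

Row minima are -9 and -4, so Alice's maximin is -4; column maxima are 4 and 0, so Bob's minimax is 0. These differ, so the equilibrium is in mixed strategies.
Let Alice play r1 with probability p. Bob is indifferent when −9p + 4(1−p) = −4(1−p), giving p = 8/17.
Let Bob play A with probability q. Alice is indifferent when −9q = 4q − 4(1−q), giving q = 4/17.
The value is -9·(4/17) + (0)·(13/17) = -36/17.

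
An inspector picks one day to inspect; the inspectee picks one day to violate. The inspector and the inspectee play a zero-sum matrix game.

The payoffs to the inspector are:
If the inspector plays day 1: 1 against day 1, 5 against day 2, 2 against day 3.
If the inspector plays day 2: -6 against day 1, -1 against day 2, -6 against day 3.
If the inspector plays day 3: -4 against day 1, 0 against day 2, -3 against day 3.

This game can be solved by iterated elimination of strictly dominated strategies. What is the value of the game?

1

Column day 2 is strictly dominated by day 1 for the inspectee (1<5, -6<-1, -4<0); eliminate day 2.
Row day 3 is strictly dominated by row day 1 (1>-4, 2>-3); eliminate day 3.
Row day 2 is strictly dominated by row day 1 (1>-6, 2>-6); eliminate day 2.
Column day 3 is strictly dominated by day 1 for the inspectee (1<2); eliminate day 3.
Only (day 1, day 1) remains, with payoff 1.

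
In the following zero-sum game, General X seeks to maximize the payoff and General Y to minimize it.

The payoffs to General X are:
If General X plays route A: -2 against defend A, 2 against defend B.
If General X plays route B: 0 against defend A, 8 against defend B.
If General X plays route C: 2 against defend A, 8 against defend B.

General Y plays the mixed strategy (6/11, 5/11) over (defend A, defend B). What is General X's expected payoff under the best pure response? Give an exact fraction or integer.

route A: (-2)·(6/11) + (2)·(5/11) = -2/11.
route B: (0)·(6/11) + (8)·(5/11) = 40/11.
route C: (2)·(6/11) + (8)·(5/11) = 52/11.
The best pure response is route C with expected payoff 52/11.

52/11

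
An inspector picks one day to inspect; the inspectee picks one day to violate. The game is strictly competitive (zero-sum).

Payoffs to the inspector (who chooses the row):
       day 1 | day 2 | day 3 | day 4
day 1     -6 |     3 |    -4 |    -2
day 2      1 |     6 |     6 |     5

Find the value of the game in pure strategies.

Row minima: -6, 1 → the inspector's maximin is 1.
Column maxima: 1, 6, 6, 5 → the inspectee's minimax is 1.
They coincide at (day 2, day 1), so the value is 1.

1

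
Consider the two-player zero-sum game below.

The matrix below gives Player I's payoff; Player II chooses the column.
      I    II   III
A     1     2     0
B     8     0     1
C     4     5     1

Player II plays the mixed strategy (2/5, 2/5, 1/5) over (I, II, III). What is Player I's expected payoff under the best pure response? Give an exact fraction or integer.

19/5

A: (1)·(2/5) + (2)·(2/5) + (0)·(1/5) = 6/5.
B: (8)·(2/5) + (0)·(2/5) + (1)·(1/5) = 17/5.
C: (4)·(2/5) + (5)·(2/5) + (1)·(1/5) = 19/5.
The best pure response is C with expected payoff 19/5.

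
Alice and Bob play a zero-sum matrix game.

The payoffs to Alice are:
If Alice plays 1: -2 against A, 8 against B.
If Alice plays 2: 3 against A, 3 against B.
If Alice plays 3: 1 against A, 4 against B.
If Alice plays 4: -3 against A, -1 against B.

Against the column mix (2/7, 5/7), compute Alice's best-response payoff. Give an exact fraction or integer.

36/7

1: (-2)·(2/7) + (8)·(5/7) = 36/7.
2: (3)·(2/7) + (3)·(5/7) = 3.
3: (1)·(2/7) + (4)·(5/7) = 22/7.
4: (-3)·(2/7) + (-1)·(5/7) = -11/7.
The best pure response is 1 with expected payoff 36/7.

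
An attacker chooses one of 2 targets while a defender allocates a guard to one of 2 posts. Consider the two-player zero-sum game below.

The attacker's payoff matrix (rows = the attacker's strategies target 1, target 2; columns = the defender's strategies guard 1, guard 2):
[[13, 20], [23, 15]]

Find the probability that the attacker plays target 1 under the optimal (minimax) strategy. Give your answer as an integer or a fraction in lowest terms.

8/15

Row minima are 13 and 15, so the attacker's maximin is 15; column maxima are 23 and 20, so the defender's minimax is 20. These differ, so the equilibrium is in mixed strategies.
Let the attacker play target 1 with probability p. The defender is indifferent when 13p + 23(1−p) = 20p + 15(1−p), giving p = 8/15.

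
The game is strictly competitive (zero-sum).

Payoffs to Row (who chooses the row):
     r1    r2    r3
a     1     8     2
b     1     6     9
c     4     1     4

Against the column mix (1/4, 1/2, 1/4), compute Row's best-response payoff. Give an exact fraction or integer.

a: (1)·(1/4) + (8)·(1/2) + (2)·(1/4) = 19/4.
b: (1)·(1/4) + (6)·(1/2) + (9)·(1/4) = 11/2.
c: (4)·(1/4) + (1)·(1/2) + (4)·(1/4) = 5/2.
The best pure response is b with expected payoff 11/2.

11/2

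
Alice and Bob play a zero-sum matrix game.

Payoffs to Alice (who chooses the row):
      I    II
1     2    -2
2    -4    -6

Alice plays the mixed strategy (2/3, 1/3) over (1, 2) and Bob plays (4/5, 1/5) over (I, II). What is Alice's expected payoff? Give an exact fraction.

-2/3

Against (4/5, 1/5), each row's expected payoff is 1: 6/5; 2: -22/5.
Taking the (2/3, 1/3)-weighted average: (2/3)·(6/5) + (1/3)·(-22/5) = -2/3.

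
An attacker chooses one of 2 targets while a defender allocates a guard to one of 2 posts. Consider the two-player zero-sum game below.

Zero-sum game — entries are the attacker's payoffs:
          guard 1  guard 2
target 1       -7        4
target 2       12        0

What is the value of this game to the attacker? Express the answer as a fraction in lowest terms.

48/23

Row minima are -7 and 0, so the attacker's maximin is 0; column maxima are 12 and 4, so the defender's minimax is 4. These differ, so the equilibrium is in mixed strategies.
Let the attacker play target 1 with probability p. The defender is indifferent when −7p + 12(1−p) = 4p, giving p = 12/23.
Let the defender play guard 1 with probability q. The attacker is indifferent when −7q + 4(1−q) = 12q, giving q = 4/23.
The value is -7·(4/23) + (4)·(19/23) = 48/23.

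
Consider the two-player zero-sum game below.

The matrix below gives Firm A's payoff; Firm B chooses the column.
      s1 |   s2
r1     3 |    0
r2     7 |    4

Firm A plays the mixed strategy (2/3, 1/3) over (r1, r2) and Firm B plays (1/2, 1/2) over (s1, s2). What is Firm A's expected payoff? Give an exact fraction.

17/6

Against (1/2, 1/2), each row's expected payoff is r1: 3/2; r2: 11/2.
Taking the (2/3, 1/3)-weighted average: (2/3)·(3/2) + (1/3)·(11/2) = 17/6.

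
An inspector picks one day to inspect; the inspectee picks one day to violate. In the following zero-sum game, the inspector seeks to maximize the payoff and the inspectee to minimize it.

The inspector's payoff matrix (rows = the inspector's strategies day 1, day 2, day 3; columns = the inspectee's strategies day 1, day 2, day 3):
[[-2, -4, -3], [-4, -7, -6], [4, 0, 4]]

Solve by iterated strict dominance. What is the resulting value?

Row day 1 is strictly dominated by row day 3 (4>-2, 0>-4, 4>-3); eliminate day 1.
Row day 2 is strictly dominated by row day 3 (4>-4, 0>-7, 4>-6); eliminate day 2.
Column day 1 is strictly dominated by day 2 for the inspectee (0<4); eliminate day 1.
Column day 3 is strictly dominated by day 2 for the inspectee (0<4); eliminate day 3.
Only (day 3, day 2) remains, with payoff 0.

0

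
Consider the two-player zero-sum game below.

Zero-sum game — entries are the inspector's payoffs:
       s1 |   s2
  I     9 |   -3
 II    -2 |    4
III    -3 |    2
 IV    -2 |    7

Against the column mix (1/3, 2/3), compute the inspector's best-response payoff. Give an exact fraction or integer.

I: (9)·(1/3) + (-3)·(2/3) = 1.
II: (-2)·(1/3) + (4)·(2/3) = 2.
III: (-3)·(1/3) + (2)·(2/3) = 1/3.
IV: (-2)·(1/3) + (7)·(2/3) = 4.
The best pure response is IV with expected payoff 4.

4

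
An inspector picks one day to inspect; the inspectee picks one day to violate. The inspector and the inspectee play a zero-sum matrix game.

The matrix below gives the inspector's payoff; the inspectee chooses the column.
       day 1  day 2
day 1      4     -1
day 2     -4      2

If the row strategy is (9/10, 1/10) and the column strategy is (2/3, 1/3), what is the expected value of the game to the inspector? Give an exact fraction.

19/10

Against (2/3, 1/3), each row's expected payoff is day 1: 7/3; day 2: -2.
Taking the (9/10, 1/10)-weighted average: (9/10)·(7/3) + (1/10)·(-2) = 19/10.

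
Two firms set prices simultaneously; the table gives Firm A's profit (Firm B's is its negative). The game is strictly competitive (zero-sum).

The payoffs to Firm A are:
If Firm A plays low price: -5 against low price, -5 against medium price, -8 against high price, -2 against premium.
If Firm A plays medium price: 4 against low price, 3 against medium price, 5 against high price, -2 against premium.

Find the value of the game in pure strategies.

-2

Row minima: -8, -2 → Firm A's maximin is -2.
Column maxima: 4, 3, 5, -2 → Firm B's minimax is -2.
They coincide at (medium price, premium), so the value is -2.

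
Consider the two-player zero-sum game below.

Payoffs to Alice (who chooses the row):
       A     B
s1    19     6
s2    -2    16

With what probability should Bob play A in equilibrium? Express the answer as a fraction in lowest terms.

10/31

Row minima are 6 and -2, so Alice's maximin is 6; column maxima are 19 and 16, so Bob's minimax is 16. These differ, so the equilibrium is in mixed strategies.
Let Bob play A with probability q. Alice is indifferent when 19q + 6(1−q) = −2q + 16(1−q), giving q = 10/31.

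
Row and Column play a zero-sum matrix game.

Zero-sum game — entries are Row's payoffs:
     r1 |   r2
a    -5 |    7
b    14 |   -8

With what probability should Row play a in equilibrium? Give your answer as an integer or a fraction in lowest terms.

Row minima are -5 and -8, so Row's maximin is -5; column maxima are 14 and 7, so Column's minimax is 7. These differ, so the equilibrium is in mixed strategies.
Let Row play a with probability p. Column is indifferent when −5p + 14(1−p) = 7p − 8(1−p), giving p = 11/17.

11/17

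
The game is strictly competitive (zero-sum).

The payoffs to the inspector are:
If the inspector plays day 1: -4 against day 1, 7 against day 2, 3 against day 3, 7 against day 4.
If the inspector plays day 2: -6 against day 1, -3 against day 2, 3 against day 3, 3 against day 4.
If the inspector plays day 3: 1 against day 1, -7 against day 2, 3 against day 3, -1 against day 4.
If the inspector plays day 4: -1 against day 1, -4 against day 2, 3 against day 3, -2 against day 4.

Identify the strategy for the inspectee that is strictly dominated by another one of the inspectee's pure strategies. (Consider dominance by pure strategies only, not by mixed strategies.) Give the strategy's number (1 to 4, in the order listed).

The inspectee prefers columns that give the inspector less. Compare day 3 with day 1: -4 < 3, -6 < 3, 1 < 3, -1 < 3.
So day 1 strictly dominates day 3 for the inspectee; day 3 is strictly dominated.

3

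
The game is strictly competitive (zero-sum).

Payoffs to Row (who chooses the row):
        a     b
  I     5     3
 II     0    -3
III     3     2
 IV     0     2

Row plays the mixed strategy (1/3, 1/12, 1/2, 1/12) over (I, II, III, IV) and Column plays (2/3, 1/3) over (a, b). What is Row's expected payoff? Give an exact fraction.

Against (2/3, 1/3), each row's expected payoff is I: 13/3; II: -1; III: 8/3; IV: 2/3.
Taking the (1/3, 1/12, 1/2, 1/12)-weighted average: (1/3)·(13/3) + (1/12)·(-1) + (1/2)·(8/3) + (1/12)·(2/3) = 11/4.

11/4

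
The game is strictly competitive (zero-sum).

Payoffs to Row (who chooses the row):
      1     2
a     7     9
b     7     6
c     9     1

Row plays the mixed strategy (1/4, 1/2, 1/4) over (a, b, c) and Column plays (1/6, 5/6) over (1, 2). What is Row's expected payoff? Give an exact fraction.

35/6

Against (1/6, 5/6), each row's expected payoff is a: 26/3; b: 37/6; c: 7/3.
Taking the (1/4, 1/2, 1/4)-weighted average: (1/4)·(26/3) + (1/2)·(37/6) + (1/4)·(7/3) = 35/6.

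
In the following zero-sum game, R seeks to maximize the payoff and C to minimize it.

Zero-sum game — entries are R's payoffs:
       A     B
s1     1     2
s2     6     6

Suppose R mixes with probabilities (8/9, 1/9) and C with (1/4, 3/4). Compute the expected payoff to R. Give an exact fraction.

Against (1/4, 3/4), each row's expected payoff is s1: 7/4; s2: 6.
Taking the (8/9, 1/9)-weighted average: (8/9)·(7/4) + (1/9)·(6) = 20/9.

20/9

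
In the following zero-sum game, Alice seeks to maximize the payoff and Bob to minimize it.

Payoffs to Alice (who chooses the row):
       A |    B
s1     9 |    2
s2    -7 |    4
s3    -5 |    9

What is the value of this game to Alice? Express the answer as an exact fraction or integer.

13/3

Row s2 is strictly dominated by row s3, so Alice never plays it.
The remaining 2×2 game on (s1, s3) × (A, B) has no saddle point. Let Alice play s1 with probability p; indifference gives 9p − 5(1−p) = 2p + 9(1−p), so p = 2/3.
Similarly Bob's optimal q on A is 1/3, and the value is 9·(1/3) + (2)·(2/3) = 13/3.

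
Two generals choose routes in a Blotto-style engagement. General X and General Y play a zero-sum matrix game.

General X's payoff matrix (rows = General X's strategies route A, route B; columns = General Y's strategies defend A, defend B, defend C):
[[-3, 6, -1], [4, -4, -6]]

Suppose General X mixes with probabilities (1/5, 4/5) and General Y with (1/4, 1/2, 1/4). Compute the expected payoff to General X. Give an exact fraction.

Against (1/4, 1/2, 1/4), each row's expected payoff is route A: 2; route B: -5/2.
Taking the (1/5, 4/5)-weighted average: (1/5)·(2) + (4/5)·(-5/2) = -8/5.

-8/5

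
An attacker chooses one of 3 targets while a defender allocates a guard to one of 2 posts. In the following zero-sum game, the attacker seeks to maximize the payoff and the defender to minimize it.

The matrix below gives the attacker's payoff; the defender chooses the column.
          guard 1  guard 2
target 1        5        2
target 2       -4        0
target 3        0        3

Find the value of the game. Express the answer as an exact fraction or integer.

5/2

Row target 2 is strictly dominated by row target 3, so the attacker never plays it.
The remaining 2×2 game on (target 1, target 3) × (guard 1, guard 2) has no saddle point. Let the attacker play target 1 with probability p; indifference gives 5p = 2p + 3(1−p), so p = 1/2.
Similarly the defender's optimal q on guard 1 is 1/6, and the value is 5·(1/6) + (2)·(5/6) = 5/2.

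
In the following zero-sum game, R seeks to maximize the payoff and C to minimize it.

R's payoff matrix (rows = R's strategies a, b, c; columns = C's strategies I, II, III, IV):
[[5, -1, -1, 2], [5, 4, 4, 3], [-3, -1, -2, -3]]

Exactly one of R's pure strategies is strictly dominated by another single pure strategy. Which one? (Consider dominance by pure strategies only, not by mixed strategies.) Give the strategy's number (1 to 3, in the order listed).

3

Compare c with b: 5 > -3, 4 > -1, 4 > -2, 3 > -3.
So b strictly dominates c for R; c is strictly dominated.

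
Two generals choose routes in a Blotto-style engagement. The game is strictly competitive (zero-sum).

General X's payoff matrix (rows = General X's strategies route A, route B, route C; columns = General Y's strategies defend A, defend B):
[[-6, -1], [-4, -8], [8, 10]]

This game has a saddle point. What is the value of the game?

Row minima: -6, -8, 8 → General X's maximin is 8.
Column maxima: 8, 10 → General Y's minimax is 8.
They coincide at (route C, defend A), so the value is 8.

8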